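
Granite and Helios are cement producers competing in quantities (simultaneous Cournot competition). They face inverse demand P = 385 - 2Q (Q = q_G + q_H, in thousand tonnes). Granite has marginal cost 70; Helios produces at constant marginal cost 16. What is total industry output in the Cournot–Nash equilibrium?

Granite's profit: π_G = (385 - 2Q)q_G - (70q_G). Setting ∂π_G/∂q_G = 0: 315 - 4q_G - 2(q_H) = 0.
Helios's first-order condition: 369 - 4q_H - 2(q_G) = 0.
Best responses: q_G = (315 - 2q_H)/4, q_H = (369 - 2q_G)/4.
Substituting one into the other gives q_G = 87/2 and q_H = 141/2.
Total output Q = 87/2 + 141/2 = 114.

114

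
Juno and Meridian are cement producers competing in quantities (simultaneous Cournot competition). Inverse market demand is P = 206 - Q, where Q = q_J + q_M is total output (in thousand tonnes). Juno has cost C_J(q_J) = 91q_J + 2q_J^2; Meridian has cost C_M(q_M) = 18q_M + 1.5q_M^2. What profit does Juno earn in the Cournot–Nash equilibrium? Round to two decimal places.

Juno's profit: π_J = (206 - Q)q_J - (91q_J + 2q_J²). Setting ∂π_J/∂q_J = 0: 115 - 6q_J - (q_M) = 0.
Meridian's profit: π_M = (206 - Q)q_M - (18q_M + (3/2)q_M²). Setting ∂π_M/∂q_M = 0: 188 - 5q_M - (q_J) = 0.
Rearranging gives the reaction functions q_J = (115 - q_M)/6 and q_M = (188 - q_J)/5.
Solving the pair: q_J = 387/29, q_M = 1013/29.
Price P = 206 - 1400/29 = 157.7241.
Juno's profit: 157.7241·(387/29) - 91·(387/29) - 2(387/29)² = 534.2533.

534.25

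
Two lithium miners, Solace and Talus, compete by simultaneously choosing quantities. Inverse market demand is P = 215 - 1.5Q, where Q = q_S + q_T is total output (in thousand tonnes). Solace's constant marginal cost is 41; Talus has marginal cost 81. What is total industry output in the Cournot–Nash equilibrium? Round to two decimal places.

68.44

Solace's profit: π_S = (215 - 1.5Q)q_S - (41q_S). Setting ∂π_S/∂q_S = 0: 174 - 3q_S - (3/2)(q_T) = 0.
Talus's first-order condition: 134 - 3q_T - (3/2)(q_S) = 0.
Rearranging gives the reaction functions q_S = (174 - (3/2)q_T)/3 and q_T = (134 - (3/2)q_S)/3.
Substituting one into the other gives q_S = 428/9 and q_T = 188/9.
Total output Q = 428/9 + 188/9 = 616/9.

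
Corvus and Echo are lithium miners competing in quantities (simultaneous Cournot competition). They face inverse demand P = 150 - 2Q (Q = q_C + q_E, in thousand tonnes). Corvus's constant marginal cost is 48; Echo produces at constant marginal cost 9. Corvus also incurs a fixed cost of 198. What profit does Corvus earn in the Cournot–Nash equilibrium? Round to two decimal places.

22.50

Corvus's profit: π_C = (150 - 2Q)q_C - (48q_C). Setting ∂π_C/∂q_C = 0: 102 - 4q_C - 2(q_E) = 0.
Echo's first-order condition: 141 - 4q_E - 2(q_C) = 0.
So q_C = (102 - 2q_E)/4 and q_E = (141 - 2q_C)/4.
Solving the pair: q_C = 21/2, q_E = 30.
Price P = 150 - 2·(81/2) = 69.
Corvus's profit: (69 - 48)·(21/2) - 198 = 45/2.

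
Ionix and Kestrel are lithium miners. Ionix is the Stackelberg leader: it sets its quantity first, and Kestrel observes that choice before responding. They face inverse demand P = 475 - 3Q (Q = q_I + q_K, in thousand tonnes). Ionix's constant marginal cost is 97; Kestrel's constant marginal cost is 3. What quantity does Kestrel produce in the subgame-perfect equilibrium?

55

Solve by backward induction. Given q_I, the follower Kestrel maximises π_K = (475 - 3q_I - 3q_K)q_K - 3q_K.
∂π_K/∂q_K = 472 - 3q_I - 6q_K = 0 gives the reaction function q_K = (472 - 3q_I)/6.
Ionix substitutes q_K(q_I) into its own profit: π_I = q_I(475 - 3q_I - (472 - 3q_I)/2) - 97q_I = (239 - (3/2)q_I)q_I - 97q_I.
Maximising: ∂π_I/∂q_I = 142 - 3q_I = 0, giving q_I = 142/3.
Then q_K = (472 - 3·(142/3))/6 = 55.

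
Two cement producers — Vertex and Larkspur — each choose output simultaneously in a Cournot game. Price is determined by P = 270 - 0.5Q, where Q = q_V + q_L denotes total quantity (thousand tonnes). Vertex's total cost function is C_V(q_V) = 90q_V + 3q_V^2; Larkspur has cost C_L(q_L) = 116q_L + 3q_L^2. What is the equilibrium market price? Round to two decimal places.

Vertex's profit: π_V = (270 - 0.5Q)q_V - (90q_V + 3q_V²). Setting ∂π_V/∂q_V = 0: 180 - 7q_V - (1/2)(q_L) = 0.
Larkspur's profit: π_L = (270 - 0.5Q)q_L - (116q_L + 3q_L²). Setting ∂π_L/∂q_L = 0: 154 - 7q_L - (1/2)(q_V) = 0.
Rearranging gives the reaction functions q_V = (180 - (1/2)q_L)/7 and q_L = (154 - (1/2)q_V)/7.
Substituting one into the other gives q_V = 364/15 and q_L = 304/15.
Total output Q = 668/15, so price P = 270 - (1/2)·(668/15) = 247.7333.

247.73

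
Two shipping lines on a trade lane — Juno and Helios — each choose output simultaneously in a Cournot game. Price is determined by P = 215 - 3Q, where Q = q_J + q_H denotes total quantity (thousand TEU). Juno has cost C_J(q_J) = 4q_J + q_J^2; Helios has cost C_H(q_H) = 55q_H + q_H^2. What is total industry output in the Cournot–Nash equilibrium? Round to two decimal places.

33.73

Juno's profit: π_J = (215 - 3Q)q_J - (4q_J + q_J²). Setting ∂π_J/∂q_J = 0: 211 - 8q_J - 3(q_H) = 0.
Helios's first-order condition: 160 - 8q_H - 3(q_J) = 0.
So q_J = (211 - 3q_H)/8 and q_H = (160 - 3q_J)/8.
Substituting one into the other gives q_J = 1208/55 and q_H = 647/55.
Total output Q = 1208/55 + 647/55 = 371/11.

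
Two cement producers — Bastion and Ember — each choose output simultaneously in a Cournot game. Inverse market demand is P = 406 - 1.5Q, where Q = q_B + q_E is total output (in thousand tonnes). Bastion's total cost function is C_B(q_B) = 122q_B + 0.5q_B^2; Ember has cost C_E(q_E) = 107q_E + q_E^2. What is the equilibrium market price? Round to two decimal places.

258.83

Bastion's profit: π_B = (406 - 1.5Q)q_B - (122q_B + (1/2)q_B²). Setting ∂π_B/∂q_B = 0: 284 - 4q_B - (3/2)(q_E) = 0.
Ember's profit: π_E = (406 - 1.5Q)q_E - (107q_E + q_E²). Setting ∂π_E/∂q_E = 0: 299 - 5q_E - (3/2)(q_B) = 0.
Best responses: q_B = (284 - (3/2)q_E)/4, q_E = (299 - (3/2)q_B)/5.
Substituting one into the other gives q_B = 54.7324 and q_E = 43.3803.
Total output Q = 98.1127, so price P = 406 - (3/2)·98.1127 = 258.8310.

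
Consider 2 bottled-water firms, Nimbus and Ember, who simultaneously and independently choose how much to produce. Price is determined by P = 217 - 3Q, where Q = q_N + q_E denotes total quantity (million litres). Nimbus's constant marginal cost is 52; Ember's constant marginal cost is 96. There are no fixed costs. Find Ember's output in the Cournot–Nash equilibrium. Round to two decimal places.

Nimbus's profit: π_N = (217 - 3Q)q_N - (52q_N). Setting ∂π_N/∂q_N = 0: 165 - 6q_N - 3(q_E) = 0.
Ember's first-order condition: 121 - 6q_E - 3(q_N) = 0.
So q_N = (165 - 3q_E)/6 and q_E = (121 - 3q_N)/6.
Solving the pair: q_N = 209/9, q_E = 77/9.

8.56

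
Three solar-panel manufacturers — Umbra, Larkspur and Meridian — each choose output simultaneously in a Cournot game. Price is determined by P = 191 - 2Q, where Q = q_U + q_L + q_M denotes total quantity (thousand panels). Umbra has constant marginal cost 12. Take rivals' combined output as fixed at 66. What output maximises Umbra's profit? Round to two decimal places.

11.75

With rivals' combined output fixed at 66, Umbra's profit is π_U = (191 - 2·66 - 2q_U)q_U - (12q_U) = (59 - 2q_U)q_U - (12q_U).
∂π_U/∂q_U = 47 - 4q_U = 0, so q_U = 47/4.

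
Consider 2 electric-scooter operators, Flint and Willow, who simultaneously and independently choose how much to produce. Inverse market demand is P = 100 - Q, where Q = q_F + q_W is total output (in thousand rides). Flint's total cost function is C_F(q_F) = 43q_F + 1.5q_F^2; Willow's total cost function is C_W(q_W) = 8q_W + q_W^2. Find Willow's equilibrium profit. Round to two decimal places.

899.77

Flint's profit: π_F = (100 - Q)q_F - (43q_F + (3/2)q_F²). Setting ∂π_F/∂q_F = 0: 57 - 5q_F - (q_W) = 0.
Willow's first-order condition: 92 - 4q_W - (q_F) = 0.
Rearranging gives the reaction functions q_F = (57 - q_W)/5 and q_W = (92 - q_F)/4.
Substituting one into the other gives q_F = 136/19 and q_W = 403/19.
Price P = 100 - 539/19 = 1361/19.
Willow's profit: (1361/19)·(403/19) - 8·(403/19) - (403/19)² = 899.7729.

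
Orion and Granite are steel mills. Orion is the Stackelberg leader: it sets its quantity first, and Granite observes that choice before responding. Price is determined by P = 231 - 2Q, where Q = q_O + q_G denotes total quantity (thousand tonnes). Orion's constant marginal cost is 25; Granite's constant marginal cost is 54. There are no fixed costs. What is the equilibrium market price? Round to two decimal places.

83.75

The follower Granite best-responds to any q_O: π_G = (231 - 2Q)q_G - 54q_G.
Setting the follower's marginal profit to zero, 177 - 2q_O - 4q_G = 0, i.e. q_G = (177 - 2q_O)/4.
Orion substitutes q_G(q_O) into its own profit: π_O = q_O(231 - 2q_O - (177 - 2q_O)/2) - 25q_O = (285/2 - q_O)q_O - 25q_O.
Maximising: ∂π_O/∂q_O = 235/2 - 2q_O = 0, giving q_O = 235/4.
Then q_G = (177 - 2·(235/4))/4 = 119/8.
Total output Q = 589/8, so price P = 231 - 2·(589/8) = 335/4.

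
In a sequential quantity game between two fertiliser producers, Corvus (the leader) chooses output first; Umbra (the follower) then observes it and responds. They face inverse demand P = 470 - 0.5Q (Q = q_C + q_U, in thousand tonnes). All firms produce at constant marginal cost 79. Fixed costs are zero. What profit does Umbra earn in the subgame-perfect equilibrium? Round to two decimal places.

The follower Umbra best-responds to any q_C: π_U = (470 - 0.5Q)q_U - 79q_U.
Follower FOC: 391 - (1/2)q_C - q_U = 0, so q_U(q_C) = (391 - (1/2)q_C).
Corvus substitutes q_U(q_C) into its own profit: π_C = q_C(470 - (1/2)q_C - (391 - (1/2)q_C)/2) - 79q_C = (549/2 - (1/4)q_C)q_C - 79q_C.
The leader's first-order condition 391/2 - (1/2)q_C = 0 yields q_C = 391.
Then q_U = (391 - (1/2)·391) = 391/2.
Price P = 470 - (1/2)·(1173/2) = 707/4.
Umbra's profit: (707/4 - 79)·(391/2) = 19110.1250.

19110.13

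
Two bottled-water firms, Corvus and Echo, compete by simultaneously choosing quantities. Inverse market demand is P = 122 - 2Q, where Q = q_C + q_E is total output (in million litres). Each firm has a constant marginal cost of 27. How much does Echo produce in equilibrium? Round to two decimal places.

Each firm earns π_i = (122 - 2Q)q_i - 27q_i.
First-order condition (treating rivals' output as given): 95 - 4q_i - 2q_j = 0.
By symmetry each firm produces the same amount; substituting q_j = q_i yields q_i = 95/6.

15.83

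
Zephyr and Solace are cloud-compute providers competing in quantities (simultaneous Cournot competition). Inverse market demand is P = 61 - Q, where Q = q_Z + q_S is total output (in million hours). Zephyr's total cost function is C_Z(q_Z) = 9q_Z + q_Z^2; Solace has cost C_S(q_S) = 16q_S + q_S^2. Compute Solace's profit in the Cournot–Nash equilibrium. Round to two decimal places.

145.64

Zephyr's profit: π_Z = (61 - Q)q_Z - (9q_Z + q_Z²). Setting ∂π_Z/∂q_Z = 0: 52 - 4q_Z - (q_S) = 0.
Solace's profit: π_S = (61 - Q)q_S - (16q_S + q_S²). Setting ∂π_S/∂q_S = 0: 45 - 4q_S - (q_Z) = 0.
Rearranging gives the reaction functions q_Z = (52 - q_S)/4 and q_S = (45 - q_Z)/4.
Solving the pair: q_Z = 163/15, q_S = 128/15.
Price P = 61 - 97/5 = 208/5.
Solace's profit: (208/5)·(128/15) - 16·(128/15) - (128/15)² = 145.6356.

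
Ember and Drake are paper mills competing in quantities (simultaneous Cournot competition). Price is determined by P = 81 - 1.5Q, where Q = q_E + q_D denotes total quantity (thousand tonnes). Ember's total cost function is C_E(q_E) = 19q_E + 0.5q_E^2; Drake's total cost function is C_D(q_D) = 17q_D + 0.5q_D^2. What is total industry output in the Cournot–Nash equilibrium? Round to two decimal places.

Ember's profit: π_E = (81 - 1.5Q)q_E - (19q_E + (1/2)q_E²). Setting ∂π_E/∂q_E = 0: 62 - 4q_E - (3/2)(q_D) = 0.
Drake's profit: π_D = (81 - 1.5Q)q_D - (17q_D + (1/2)q_D²). Setting ∂π_D/∂q_D = 0: 64 - 4q_D - (3/2)(q_E) = 0.
Best responses: q_E = (62 - (3/2)q_D)/4, q_D = (64 - (3/2)q_E)/4.
Solving the pair: q_E = 608/55, q_D = 652/55.
Total output Q = 608/55 + 652/55 = 252/11.

22.91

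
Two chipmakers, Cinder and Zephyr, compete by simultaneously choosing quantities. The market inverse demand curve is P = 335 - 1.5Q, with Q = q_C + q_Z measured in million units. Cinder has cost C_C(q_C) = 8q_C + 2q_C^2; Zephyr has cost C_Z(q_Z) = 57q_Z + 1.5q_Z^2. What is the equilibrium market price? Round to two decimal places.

Cinder's profit: π_C = (335 - 1.5Q)q_C - (8q_C + 2q_C²). Setting ∂π_C/∂q_C = 0: 327 - 7q_C - (3/2)(q_Z) = 0.
Zephyr's profit: π_Z = (335 - 1.5Q)q_Z - (57q_Z + (3/2)q_Z²). Setting ∂π_Z/∂q_Z = 0: 278 - 6q_Z - (3/2)(q_C) = 0.
Rearranging gives the reaction functions q_C = (327 - (3/2)q_Z)/7 and q_Z = (278 - (3/2)q_C)/6.
Solving the pair: q_C = 38.8679, q_Z = 36.6164.
Total output Q = 75.4843, so price P = 335 - (3/2)·75.4843 = 221.7736.

221.77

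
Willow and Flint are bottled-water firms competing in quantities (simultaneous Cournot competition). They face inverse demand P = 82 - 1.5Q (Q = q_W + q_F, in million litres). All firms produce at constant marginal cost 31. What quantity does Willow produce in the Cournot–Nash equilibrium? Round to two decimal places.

Each firm earns π_i = (82 - 1.5Q)q_i - 31q_i.
Setting ∂π_i/∂q_i = 0 with rivals' quantities fixed: 51 - 3q_i - (3/2)q_j = 0.
With identical firms every q_j equals q_i, so q_j = q_i and 51 = (9/2)q_i, giving q_i = 34/3.

11.33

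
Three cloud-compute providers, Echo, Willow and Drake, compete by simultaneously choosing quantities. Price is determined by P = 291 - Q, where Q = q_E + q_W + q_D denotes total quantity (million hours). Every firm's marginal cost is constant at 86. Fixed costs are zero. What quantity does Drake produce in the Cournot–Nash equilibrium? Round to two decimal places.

51.25

Each firm earns π_i = (291 - Q)q_i - 86q_i.
First-order condition (treating rivals' output as given): 205 - 2q_i - Σ_{j≠i} q_j = 0.
With identical firms every q_j equals q_i, so Σ_{j≠i} q_j = 2q_i and 205 = 4q_i, giving q_i = 205/4.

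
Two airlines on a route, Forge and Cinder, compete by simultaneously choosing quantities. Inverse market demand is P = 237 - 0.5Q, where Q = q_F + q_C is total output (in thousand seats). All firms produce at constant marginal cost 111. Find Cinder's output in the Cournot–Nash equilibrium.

A representative firm's profit is π_i = q_i(237 - 0.5Q) - 111q_i.
Setting ∂π_i/∂q_i = 0 with rivals' quantities fixed: 126 - q_i - (1/2)q_j = 0.
With identical firms every q_j equals q_i, so q_j = q_i and 126 = (3/2)q_i, giving q_i = 84.

84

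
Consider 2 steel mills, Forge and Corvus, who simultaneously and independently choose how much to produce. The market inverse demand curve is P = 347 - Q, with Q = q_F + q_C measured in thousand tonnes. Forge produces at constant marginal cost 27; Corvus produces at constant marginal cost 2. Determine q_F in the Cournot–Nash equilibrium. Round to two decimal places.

98.33

Forge's profit: π_F = (347 - Q)q_F - (27q_F). Setting ∂π_F/∂q_F = 0: 320 - 2q_F - (q_C) = 0.
Corvus's first-order condition: 345 - 2q_C - (q_F) = 0.
Best responses: q_F = (320 - q_C)/2, q_C = (345 - q_F)/2.
Solving the pair: q_F = 295/3, q_C = 370/3.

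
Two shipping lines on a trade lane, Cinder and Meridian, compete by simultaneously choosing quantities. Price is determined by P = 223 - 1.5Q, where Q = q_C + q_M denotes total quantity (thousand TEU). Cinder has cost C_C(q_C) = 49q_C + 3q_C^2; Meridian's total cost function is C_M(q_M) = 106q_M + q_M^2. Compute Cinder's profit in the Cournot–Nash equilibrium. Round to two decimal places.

Cinder's profit: π_C = (223 - 1.5Q)q_C - (49q_C + 3q_C²). Setting ∂π_C/∂q_C = 0: 174 - 9q_C - (3/2)(q_M) = 0.
Meridian's first-order condition: 117 - 5q_M - (3/2)(q_C) = 0.
Best responses: q_C = (174 - (3/2)q_M)/9, q_M = (117 - (3/2)q_C)/5.
Solving the pair: q_C = 926/57, q_M = 352/19.
Price P = 223 - (3/2)·(1982/57) = 170.8421.
Cinder's profit: 170.8421·(926/57) - 49·(926/57) - 3(926/57)² = 1187.6399.

1187.64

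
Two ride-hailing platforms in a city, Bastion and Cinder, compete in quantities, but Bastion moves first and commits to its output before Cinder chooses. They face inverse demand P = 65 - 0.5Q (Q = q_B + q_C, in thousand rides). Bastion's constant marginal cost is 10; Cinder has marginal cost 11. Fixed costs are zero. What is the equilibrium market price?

24

The follower Cinder best-responds to any q_B: π_C = (65 - 0.5Q)q_C - 11q_C.
Follower FOC: 54 - (1/2)q_B - q_C = 0, so q_C(q_B) = (54 - (1/2)q_B).
The leader anticipates this reaction. Substituting into P = 65 - 0.5Q gives P = 38 - (1/4)q_B, so π_B = (38 - (1/4)q_B)q_B - 10q_B.
Maximising: ∂π_B/∂q_B = 28 - (1/2)q_B = 0, giving q_B = 56.
Then q_C = (54 - (1/2)·56) = 26.
Total output Q = 82, so price P = 65 - (1/2)·82 = 24.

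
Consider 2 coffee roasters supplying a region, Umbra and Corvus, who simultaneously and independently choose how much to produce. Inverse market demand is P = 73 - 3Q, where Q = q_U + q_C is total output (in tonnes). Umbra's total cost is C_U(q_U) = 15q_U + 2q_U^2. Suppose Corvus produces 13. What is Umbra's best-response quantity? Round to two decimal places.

With the rival's output fixed at 13, Umbra's profit is π_U = (73 - 3·13 - 3q_U)q_U - (15q_U + 2q_U²) = (34 - 3q_U)q_U - (15q_U + 2q_U²).
∂π_U/∂q_U = 19 - 10q_U = 0, so q_U = 19/10.

1.90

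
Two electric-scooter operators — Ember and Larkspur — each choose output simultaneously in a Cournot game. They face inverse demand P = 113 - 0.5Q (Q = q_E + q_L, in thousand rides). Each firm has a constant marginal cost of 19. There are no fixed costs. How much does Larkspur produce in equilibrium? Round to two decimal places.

62.67

A representative firm's profit is π_i = q_i(113 - 0.5Q) - 19q_i.
First-order condition (treating rivals' output as given): 94 - q_i - (1/2)q_j = 0.
By symmetry each firm produces the same amount; substituting q_j = q_i yields q_i = 94/(3/2) = 188/3.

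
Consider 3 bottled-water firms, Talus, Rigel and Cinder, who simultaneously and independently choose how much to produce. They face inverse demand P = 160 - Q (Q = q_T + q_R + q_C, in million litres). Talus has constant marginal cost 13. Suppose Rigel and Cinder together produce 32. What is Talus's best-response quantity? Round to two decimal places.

57.50

With rivals' combined output fixed at 32, Talus's profit is π_T = (160 - 32 - q_T)q_T - (13q_T) = (128 - q_T)q_T - (13q_T).
∂π_T/∂q_T = 115 - 2q_T = 0, so q_T = 115/2.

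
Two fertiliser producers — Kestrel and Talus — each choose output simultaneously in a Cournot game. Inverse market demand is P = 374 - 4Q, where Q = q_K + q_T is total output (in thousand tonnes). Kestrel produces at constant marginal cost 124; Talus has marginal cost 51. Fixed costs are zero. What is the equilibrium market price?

183

Kestrel's profit: π_K = (374 - 4Q)q_K - (124q_K). Setting ∂π_K/∂q_K = 0: 250 - 8q_K - 4(q_T) = 0.
Talus's first-order condition: 323 - 8q_T - 4(q_K) = 0.
Rearranging gives the reaction functions q_K = (250 - 4q_T)/8 and q_T = (323 - 4q_K)/8.
Substituting one into the other gives q_K = 59/4 and q_T = 33.
Total output Q = 191/4, so price P = 374 - 4·(191/4) = 183.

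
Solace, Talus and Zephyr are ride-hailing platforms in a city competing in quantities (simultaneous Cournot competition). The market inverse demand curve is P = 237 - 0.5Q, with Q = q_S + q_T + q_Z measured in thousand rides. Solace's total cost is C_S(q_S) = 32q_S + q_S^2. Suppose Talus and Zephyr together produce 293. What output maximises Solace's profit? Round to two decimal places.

With rivals' combined output fixed at 293, Solace's profit is π_S = (237 - (1/2)·293 - (1/2)q_S)q_S - (32q_S + q_S²) = (181/2 - (1/2)q_S)q_S - (32q_S + q_S²).
∂π_S/∂q_S = 117/2 - 3q_S = 0, so q_S = 39/2.

19.50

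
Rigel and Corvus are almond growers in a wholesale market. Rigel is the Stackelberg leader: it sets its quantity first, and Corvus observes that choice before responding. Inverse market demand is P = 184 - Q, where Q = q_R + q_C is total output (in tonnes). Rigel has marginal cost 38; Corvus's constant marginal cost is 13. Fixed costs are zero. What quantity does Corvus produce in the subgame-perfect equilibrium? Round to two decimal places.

The follower Corvus best-responds to any q_R: π_C = (184 - Q)q_C - 13q_C.
∂π_C/∂q_C = 171 - q_R - 2q_C = 0 gives the reaction function q_C = (171 - q_R)/2.
Rigel substitutes q_C(q_R) into its own profit: π_R = q_R(184 - q_R - (171 - q_R)/2) - 38q_R = (197/2 - (1/2)q_R)q_R - 38q_R.
Maximising: ∂π_R/∂q_R = 121/2 - q_R = 0, giving q_R = 121/2.
Then q_C = (171 - 121/2)/2 = 221/4.

55.25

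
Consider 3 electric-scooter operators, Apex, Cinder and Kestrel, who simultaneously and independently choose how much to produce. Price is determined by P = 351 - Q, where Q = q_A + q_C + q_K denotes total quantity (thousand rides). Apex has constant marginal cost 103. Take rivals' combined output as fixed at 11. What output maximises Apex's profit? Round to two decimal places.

118.50

With rivals' combined output fixed at 11, Apex's profit is π_A = (351 - 11 - q_A)q_A - (103q_A) = (340 - q_A)q_A - (103q_A).
∂π_A/∂q_A = 237 - 2q_A = 0, so q_A = 237/2.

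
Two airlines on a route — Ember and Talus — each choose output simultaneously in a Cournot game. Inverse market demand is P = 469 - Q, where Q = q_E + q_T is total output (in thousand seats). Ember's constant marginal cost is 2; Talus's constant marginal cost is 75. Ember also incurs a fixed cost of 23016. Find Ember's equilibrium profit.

Ember's profit: π_E = (469 - Q)q_E - (2q_E). Setting ∂π_E/∂q_E = 0: 467 - 2q_E - (q_T) = 0.
Talus's first-order condition: 394 - 2q_T - (q_E) = 0.
Rearranging gives the reaction functions q_E = (467 - q_T)/2 and q_T = (394 - q_E)/2.
Solving the pair: q_E = 180, q_T = 107.
Price P = 469 - 287 = 182.
Ember's profit: (182 - 2)·180 - 23016 = 9384.

9384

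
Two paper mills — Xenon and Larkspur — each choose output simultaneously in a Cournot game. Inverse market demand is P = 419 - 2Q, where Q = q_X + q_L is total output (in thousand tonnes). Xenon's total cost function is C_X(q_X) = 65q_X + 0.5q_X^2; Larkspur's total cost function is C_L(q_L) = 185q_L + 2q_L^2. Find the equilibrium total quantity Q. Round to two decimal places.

78.50

Xenon's profit: π_X = (419 - 2Q)q_X - (65q_X + (1/2)q_X²). Setting ∂π_X/∂q_X = 0: 354 - 5q_X - 2(q_L) = 0.
Larkspur's first-order condition: 234 - 8q_L - 2(q_X) = 0.
So q_X = (354 - 2q_L)/5 and q_L = (234 - 2q_X)/8.
Solving the pair: q_X = 197/3, q_L = 77/6.
Total output Q = 197/3 + 77/6 = 157/2.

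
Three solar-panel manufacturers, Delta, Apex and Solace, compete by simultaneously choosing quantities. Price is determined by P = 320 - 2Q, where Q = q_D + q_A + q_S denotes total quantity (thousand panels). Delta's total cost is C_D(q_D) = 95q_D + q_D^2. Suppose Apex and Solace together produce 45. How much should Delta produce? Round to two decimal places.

22.50

With rivals' combined output fixed at 45, Delta's profit is π_D = (320 - 2·45 - 2q_D)q_D - (95q_D + q_D²) = (230 - 2q_D)q_D - (95q_D + q_D²).
∂π_D/∂q_D = 135 - 6q_D = 0, so q_D = 45/2.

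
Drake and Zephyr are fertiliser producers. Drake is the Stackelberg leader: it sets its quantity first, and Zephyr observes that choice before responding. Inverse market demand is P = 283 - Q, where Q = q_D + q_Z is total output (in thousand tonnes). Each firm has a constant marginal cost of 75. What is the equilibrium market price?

127

The follower Zephyr best-responds to any q_D: π_Z = (283 - Q)q_Z - 75q_Z.
Setting the follower's marginal profit to zero, 208 - q_D - 2q_Z = 0, i.e. q_Z = (208 - q_D)/2.
The leader anticipates this reaction. Substituting into P = 283 - Q gives P = 179 - (1/2)q_D, so π_D = (179 - (1/2)q_D)q_D - 75q_D.
The leader's first-order condition 104 - q_D = 0 yields q_D = 104.
Then q_Z = (208 - 104)/2 = 52.
Total output Q = 156, so price P = 283 - 156 = 127.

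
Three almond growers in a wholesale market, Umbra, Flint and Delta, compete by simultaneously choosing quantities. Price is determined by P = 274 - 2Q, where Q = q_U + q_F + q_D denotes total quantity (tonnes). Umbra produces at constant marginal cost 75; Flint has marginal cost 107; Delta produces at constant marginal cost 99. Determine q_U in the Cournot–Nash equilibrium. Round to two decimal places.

31.88

Umbra's profit: π_U = (274 - 2Q)q_U - (75q_U). Setting ∂π_U/∂q_U = 0: 199 - 4q_U - 2(q_F + q_D) = 0.
Flint's profit: π_F = (274 - 2Q)q_F - (107q_F). Setting ∂π_F/∂q_F = 0: 167 - 4q_F - 2(q_U + q_D) = 0.
Delta's profit: π_D = (274 - 2Q)q_D - (99q_D). Setting ∂π_D/∂q_D = 0: 175 - 4q_D - 2(q_U + q_F) = 0.
Adding the 3 conditions: 541 − 4Q − 4Q = 0, i.e. Q = 541/8.
Back-substituting: q_U = (199 − 541/4)/2 = 255/8, q_F = (167 − 541/4)/2 = 127/8, q_D = (175 − 541/4)/2 = 159/8.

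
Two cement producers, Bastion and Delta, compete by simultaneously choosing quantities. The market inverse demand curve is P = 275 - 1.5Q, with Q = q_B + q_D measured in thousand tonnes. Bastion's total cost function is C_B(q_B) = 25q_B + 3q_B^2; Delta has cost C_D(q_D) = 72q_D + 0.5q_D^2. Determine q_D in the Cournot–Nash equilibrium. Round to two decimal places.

Bastion's profit: π_B = (275 - 1.5Q)q_B - (25q_B + 3q_B²). Setting ∂π_B/∂q_B = 0: 250 - 9q_B - (3/2)(q_D) = 0.
Delta's first-order condition: 203 - 4q_D - (3/2)(q_B) = 0.
Best responses: q_B = (250 - (3/2)q_D)/9, q_D = (203 - (3/2)q_B)/4.
Solving the pair: q_B = 20.6074, q_D = 1936/45.

43.02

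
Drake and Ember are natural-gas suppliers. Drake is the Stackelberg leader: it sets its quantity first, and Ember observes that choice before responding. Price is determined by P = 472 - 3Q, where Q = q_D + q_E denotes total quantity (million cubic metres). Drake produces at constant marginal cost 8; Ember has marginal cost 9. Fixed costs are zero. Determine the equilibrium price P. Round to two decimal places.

The follower Ember best-responds to any q_D: π_E = (472 - 3Q)q_E - 9q_E.
∂π_E/∂q_E = 463 - 3q_D - 6q_E = 0 gives the reaction function q_E = (463 - 3q_D)/6.
Drake substitutes q_E(q_D) into its own profit: π_D = q_D(472 - 3q_D - (463 - 3q_D)/2) - 8q_D = (481/2 - (3/2)q_D)q_D - 8q_D.
The leader's first-order condition 465/2 - 3q_D = 0 yields q_D = 155/2.
Then q_E = (463 - 3·(155/2))/6 = 461/12.
Total output Q = 1391/12, so price P = 472 - 3·(1391/12) = 497/4.

124.25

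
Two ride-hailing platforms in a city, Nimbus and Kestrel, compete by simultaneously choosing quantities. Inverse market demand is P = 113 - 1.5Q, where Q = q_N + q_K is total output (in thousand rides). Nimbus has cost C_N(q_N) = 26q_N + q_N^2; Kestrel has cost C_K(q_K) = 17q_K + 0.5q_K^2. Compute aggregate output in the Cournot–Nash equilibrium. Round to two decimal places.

Nimbus's profit: π_N = (113 - 1.5Q)q_N - (26q_N + q_N²). Setting ∂π_N/∂q_N = 0: 87 - 5q_N - (3/2)(q_K) = 0.
Kestrel's first-order condition: 96 - 4q_K - (3/2)(q_N) = 0.
Rearranging gives the reaction functions q_N = (87 - (3/2)q_K)/5 and q_K = (96 - (3/2)q_N)/4.
Substituting one into the other gives q_N = 816/71 and q_K = 1398/71.
Total output Q = 816/71 + 1398/71 = 31.1831.

31.18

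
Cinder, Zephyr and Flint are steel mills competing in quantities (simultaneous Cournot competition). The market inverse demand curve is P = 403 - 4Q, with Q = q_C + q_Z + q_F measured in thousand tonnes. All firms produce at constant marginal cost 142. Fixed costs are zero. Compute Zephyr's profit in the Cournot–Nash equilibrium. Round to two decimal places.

1064.39

Each firm earns π_i = (403 - 4Q)q_i - 142q_i.
First-order condition (treating rivals' output as given): 261 - 8q_i - 4·Σ_{j≠i} q_j = 0.
By symmetry each firm produces the same amount; substituting Σ_{j≠i} q_j = 2q_i yields q_i = 261/16.
Price P = 403 - 4·(783/16) = 829/4.
Zephyr's profit: (829/4 - 142)·(261/16) = 1064.3906.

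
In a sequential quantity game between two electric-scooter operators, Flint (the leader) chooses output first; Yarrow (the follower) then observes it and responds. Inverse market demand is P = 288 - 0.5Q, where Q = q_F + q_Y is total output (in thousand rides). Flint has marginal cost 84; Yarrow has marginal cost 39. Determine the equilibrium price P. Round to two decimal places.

123.75

The follower Yarrow best-responds to any q_F: π_Y = (288 - 0.5Q)q_Y - 39q_Y.
Follower FOC: 249 - (1/2)q_F - q_Y = 0, so q_Y(q_F) = (249 - (1/2)q_F).
Flint substitutes q_Y(q_F) into its own profit: π_F = q_F(288 - (1/2)q_F - (249 - (1/2)q_F)/2) - 84q_F = (327/2 - (1/4)q_F)q_F - 84q_F.
Maximising: ∂π_F/∂q_F = 159/2 - (1/2)q_F = 0, giving q_F = 159.
Then q_Y = (249 - (1/2)·159) = 339/2.
Total output Q = 657/2, so price P = 288 - (1/2)·(657/2) = 495/4.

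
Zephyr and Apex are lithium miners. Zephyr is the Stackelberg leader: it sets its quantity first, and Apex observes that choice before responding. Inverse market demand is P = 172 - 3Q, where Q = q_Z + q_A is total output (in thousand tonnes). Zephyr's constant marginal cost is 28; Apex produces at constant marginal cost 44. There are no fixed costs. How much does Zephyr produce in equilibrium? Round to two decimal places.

26.67

Solve by backward induction. Given q_Z, the follower Apex maximises π_A = (172 - 3q_Z - 3q_A)q_A - 44q_A.
Setting the follower's marginal profit to zero, 128 - 3q_Z - 6q_A = 0, i.e. q_A = (128 - 3q_Z)/6.
The leader anticipates this reaction. Substituting into P = 172 - 3Q gives P = 108 - (3/2)q_Z, so π_Z = (108 - (3/2)q_Z)q_Z - 28q_Z.
Leader FOC: 80 - 3q_Z = 0, so q_Z = 80/3.
Then q_A = (128 - 3·(80/3))/6 = 8.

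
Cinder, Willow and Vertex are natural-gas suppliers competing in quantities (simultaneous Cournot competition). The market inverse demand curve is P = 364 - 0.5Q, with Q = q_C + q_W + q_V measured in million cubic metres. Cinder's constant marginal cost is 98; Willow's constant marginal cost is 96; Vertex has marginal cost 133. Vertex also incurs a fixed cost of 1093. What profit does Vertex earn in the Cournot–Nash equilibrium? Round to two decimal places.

Cinder's profit: π_C = (364 - 0.5Q)q_C - (98q_C). Setting ∂π_C/∂q_C = 0: 266 - q_C - (1/2)(q_W + q_V) = 0.
Willow's profit: π_W = (364 - 0.5Q)q_W - (96q_W). Setting ∂π_W/∂q_W = 0: 268 - q_W - (1/2)(q_C + q_V) = 0.
Vertex's first-order condition: 231 - q_V - (1/2)(q_C + q_W) = 0.
Summing all 3 equations gives 765 − 2Q = 0, hence Q = 765/2.
Back-substituting: q_C = (266 − 765/4)/(1/2) = 299/2, q_W = (268 − 765/4)/(1/2) = 307/2, q_V = (231 − 765/4)/(1/2) = 159/2.
Price P = 364 - (1/2)·(765/2) = 691/4.
Vertex's profit: (691/4 - 133)·(159/2) - 1093 = 2067.1250.

2067.13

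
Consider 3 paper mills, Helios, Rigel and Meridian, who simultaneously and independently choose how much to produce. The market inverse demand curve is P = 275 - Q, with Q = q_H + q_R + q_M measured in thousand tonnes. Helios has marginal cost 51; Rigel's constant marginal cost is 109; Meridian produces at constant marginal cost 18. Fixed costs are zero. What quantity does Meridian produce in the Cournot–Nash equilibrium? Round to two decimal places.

95.25

Helios's profit: π_H = (275 - Q)q_H - (51q_H). Setting ∂π_H/∂q_H = 0: 224 - 2q_H - (q_R + q_M) = 0.
Rigel's profit: π_R = (275 - Q)q_R - (109q_R). Setting ∂π_R/∂q_R = 0: 166 - 2q_R - (q_H + q_M) = 0.
Meridian's first-order condition: 257 - 2q_M - (q_H + q_R) = 0.
Adding the 3 first-order conditions: 647 − 4Q = 0, so Q = 647/4.
Back-substituting: q_H = (224 − 647/4) = 249/4, q_R = (166 − 647/4) = 17/4, q_M = (257 − 647/4) = 381/4.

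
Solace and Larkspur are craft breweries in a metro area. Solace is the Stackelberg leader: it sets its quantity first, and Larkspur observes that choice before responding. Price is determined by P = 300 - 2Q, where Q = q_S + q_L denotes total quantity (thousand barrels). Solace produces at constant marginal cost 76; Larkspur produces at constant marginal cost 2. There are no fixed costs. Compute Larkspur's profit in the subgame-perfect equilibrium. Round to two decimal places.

Solve by backward induction. Given q_S, the follower Larkspur maximises π_L = (300 - 2q_S - 2q_L)q_L - 2q_L.
Follower FOC: 298 - 2q_S - 4q_L = 0, so q_L(q_S) = (298 - 2q_S)/4.
Solace substitutes q_L(q_S) into its own profit: π_S = q_S(300 - 2q_S - (298 - 2q_S)/2) - 76q_S = (151 - q_S)q_S - 76q_S.
The leader's first-order condition 75 - 2q_S = 0 yields q_S = 75/2.
Then q_L = (298 - 2·(75/2))/4 = 223/4.
Price P = 300 - 2·(373/4) = 227/2.
Larkspur's profit: (227/2 - 2)·(223/4) = 6216.1250.

6216.13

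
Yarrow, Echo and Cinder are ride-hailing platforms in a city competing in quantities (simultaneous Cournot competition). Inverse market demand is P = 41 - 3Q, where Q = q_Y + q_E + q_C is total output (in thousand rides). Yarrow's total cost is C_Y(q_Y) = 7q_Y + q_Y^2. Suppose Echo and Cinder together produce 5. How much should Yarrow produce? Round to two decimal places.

2.38

With rivals' combined output fixed at 5, Yarrow's profit is π_Y = (41 - 3·5 - 3q_Y)q_Y - (7q_Y + q_Y²) = (26 - 3q_Y)q_Y - (7q_Y + q_Y²).
∂π_Y/∂q_Y = 19 - 8q_Y = 0, so q_Y = 19/8.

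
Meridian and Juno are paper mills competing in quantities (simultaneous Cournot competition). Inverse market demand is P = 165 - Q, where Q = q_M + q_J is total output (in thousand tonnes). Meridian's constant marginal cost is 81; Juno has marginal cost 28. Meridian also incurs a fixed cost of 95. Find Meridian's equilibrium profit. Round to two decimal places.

Meridian's profit: π_M = (165 - Q)q_M - (81q_M). Setting ∂π_M/∂q_M = 0: 84 - 2q_M - (q_J) = 0.
Juno's profit: π_J = (165 - Q)q_J - (28q_J). Setting ∂π_J/∂q_J = 0: 137 - 2q_J - (q_M) = 0.
Best responses: q_M = (84 - q_J)/2, q_J = (137 - q_M)/2.
Substituting one into the other gives q_M = 31/3 and q_J = 190/3.
Price P = 165 - 221/3 = 274/3.
Meridian's profit: (274/3 - 81)·(31/3) - 95 = 106/9.

11.78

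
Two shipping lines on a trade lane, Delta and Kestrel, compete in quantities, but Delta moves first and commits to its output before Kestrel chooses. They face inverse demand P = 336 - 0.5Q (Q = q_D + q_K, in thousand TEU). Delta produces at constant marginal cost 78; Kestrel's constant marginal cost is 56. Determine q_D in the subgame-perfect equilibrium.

236

Solve by backward induction. Given q_D, the follower Kestrel maximises π_K = (336 - (1/2)q_D - (1/2)q_K)q_K - 56q_K.
∂π_K/∂q_K = 280 - (1/2)q_D - q_K = 0 gives the reaction function q_K = (280 - (1/2)q_D).
The leader anticipates this reaction. Substituting into P = 336 - 0.5Q gives P = 196 - (1/4)q_D, so π_D = (196 - (1/4)q_D)q_D - 78q_D.
Leader FOC: 118 - (1/2)q_D = 0, so q_D = 236.
Then q_K = (280 - (1/2)·236) = 162.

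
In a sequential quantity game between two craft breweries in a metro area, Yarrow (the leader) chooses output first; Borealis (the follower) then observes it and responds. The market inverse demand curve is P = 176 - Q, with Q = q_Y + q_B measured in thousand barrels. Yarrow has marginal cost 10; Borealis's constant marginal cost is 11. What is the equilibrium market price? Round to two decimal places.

Solve by backward induction. Given q_Y, the follower Borealis maximises π_B = (176 - q_Y - q_B)q_B - 11q_B.
Setting the follower's marginal profit to zero, 165 - q_Y - 2q_B = 0, i.e. q_B = (165 - q_Y)/2.
Yarrow substitutes q_B(q_Y) into its own profit: π_Y = q_Y(176 - q_Y - (165 - q_Y)/2) - 10q_Y = (187/2 - (1/2)q_Y)q_Y - 10q_Y.
The leader's first-order condition 167/2 - q_Y = 0 yields q_Y = 167/2.
Then q_B = (165 - 167/2)/2 = 163/4.
Total output Q = 497/4, so price P = 176 - 497/4 = 207/4.

51.75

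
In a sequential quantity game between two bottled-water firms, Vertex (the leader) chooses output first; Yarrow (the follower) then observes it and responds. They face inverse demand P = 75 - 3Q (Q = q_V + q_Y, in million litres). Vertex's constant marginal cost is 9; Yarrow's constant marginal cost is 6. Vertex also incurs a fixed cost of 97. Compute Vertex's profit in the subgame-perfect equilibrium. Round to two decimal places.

68.38

Solve by backward induction. Given q_V, the follower Yarrow maximises π_Y = (75 - 3q_V - 3q_Y)q_Y - 6q_Y.
Setting the follower's marginal profit to zero, 69 - 3q_V - 6q_Y = 0, i.e. q_Y = (69 - 3q_V)/6.
The leader anticipates this reaction. Substituting into P = 75 - 3Q gives P = 81/2 - (3/2)q_V, so π_V = (81/2 - (3/2)q_V)q_V - 9q_V.
The leader's first-order condition 63/2 - 3q_V = 0 yields q_V = 21/2.
Then q_Y = (69 - 3·(21/2))/6 = 25/4.
Price P = 75 - 3·(67/4) = 99/4.
Vertex's profit: (99/4 - 9)·(21/2) - 97 = 547/8.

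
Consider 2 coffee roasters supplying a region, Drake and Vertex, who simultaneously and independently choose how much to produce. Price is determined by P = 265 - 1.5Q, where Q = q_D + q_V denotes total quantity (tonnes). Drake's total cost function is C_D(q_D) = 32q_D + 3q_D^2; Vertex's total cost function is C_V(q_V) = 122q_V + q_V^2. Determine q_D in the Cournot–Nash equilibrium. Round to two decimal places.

22.23

Drake's profit: π_D = (265 - 1.5Q)q_D - (32q_D + 3q_D²). Setting ∂π_D/∂q_D = 0: 233 - 9q_D - (3/2)(q_V) = 0.
Vertex's first-order condition: 143 - 5q_V - (3/2)(q_D) = 0.
Best responses: q_D = (233 - (3/2)q_V)/9, q_V = (143 - (3/2)q_D)/5.
Solving the pair: q_D = 22.2339, q_V = 1250/57.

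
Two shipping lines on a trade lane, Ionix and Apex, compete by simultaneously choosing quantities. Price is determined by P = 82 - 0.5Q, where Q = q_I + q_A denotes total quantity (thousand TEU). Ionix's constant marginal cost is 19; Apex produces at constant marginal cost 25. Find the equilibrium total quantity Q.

Ionix's profit: π_I = (82 - 0.5Q)q_I - (19q_I). Setting ∂π_I/∂q_I = 0: 63 - q_I - (1/2)(q_A) = 0.
Apex's first-order condition: 57 - q_A - (1/2)(q_I) = 0.
Best responses: q_I = (63 - (1/2)q_A), q_A = (57 - (1/2)q_I).
Substituting one into the other gives q_I = 46 and q_A = 34.
Total output Q = 46 + 34 = 80.

80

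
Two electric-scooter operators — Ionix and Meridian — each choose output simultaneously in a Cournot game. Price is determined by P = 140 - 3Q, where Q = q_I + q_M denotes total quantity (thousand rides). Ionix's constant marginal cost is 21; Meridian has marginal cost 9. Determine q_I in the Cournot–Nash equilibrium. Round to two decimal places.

11.89

Ionix's profit: π_I = (140 - 3Q)q_I - (21q_I). Setting ∂π_I/∂q_I = 0: 119 - 6q_I - 3(q_M) = 0.
Meridian's first-order condition: 131 - 6q_M - 3(q_I) = 0.
So q_I = (119 - 3q_M)/6 and q_M = (131 - 3q_I)/6.
Solving the pair: q_I = 107/9, q_M = 143/9.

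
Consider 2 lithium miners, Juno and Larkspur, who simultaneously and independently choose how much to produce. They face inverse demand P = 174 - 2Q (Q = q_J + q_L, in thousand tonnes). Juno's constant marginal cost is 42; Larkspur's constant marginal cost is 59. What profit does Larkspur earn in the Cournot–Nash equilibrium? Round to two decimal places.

533.56

Juno's profit: π_J = (174 - 2Q)q_J - (42q_J). Setting ∂π_J/∂q_J = 0: 132 - 4q_J - 2(q_L) = 0.
Larkspur's profit: π_L = (174 - 2Q)q_L - (59q_L). Setting ∂π_L/∂q_L = 0: 115 - 4q_L - 2(q_J) = 0.
So q_J = (132 - 2q_L)/4 and q_L = (115 - 2q_J)/4.
Substituting one into the other gives q_J = 149/6 and q_L = 49/3.
Price P = 174 - 2·(247/6) = 275/3.
Larkspur's profit: (275/3 - 59)·(49/3) = 533.5556.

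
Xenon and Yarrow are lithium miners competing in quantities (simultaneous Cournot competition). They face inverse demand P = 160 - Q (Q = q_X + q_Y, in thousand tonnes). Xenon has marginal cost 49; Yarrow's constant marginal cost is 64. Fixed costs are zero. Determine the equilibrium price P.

91

Xenon's profit: π_X = (160 - Q)q_X - (49q_X). Setting ∂π_X/∂q_X = 0: 111 - 2q_X - (q_Y) = 0.
Yarrow's first-order condition: 96 - 2q_Y - (q_X) = 0.
Best responses: q_X = (111 - q_Y)/2, q_Y = (96 - q_X)/2.
Substituting one into the other gives q_X = 42 and q_Y = 27.
Total output Q = 69, so price P = 160 - 69 = 91.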